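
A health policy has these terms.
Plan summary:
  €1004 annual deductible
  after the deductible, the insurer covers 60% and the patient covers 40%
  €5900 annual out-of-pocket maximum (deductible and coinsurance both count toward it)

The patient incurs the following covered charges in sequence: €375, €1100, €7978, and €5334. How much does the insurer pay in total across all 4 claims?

Claim 1 — €375: all of it applies to the deductible. Patient pays €375; OOP now €375. Plan pays €375 − €375 = €0.
Claim 2 — €1100: €629 to deductible, leaving €471; coinsurance €471 × 40% = €188.40. Cost to patient: €817.40. OOP to date €1192.40. Plan pays €1100 − €817.40 = €282.60.
Claim 3 — €7978: 40% coinsurance on €7978 = €3191.20. Cost to patient: €3191.20. OOP to date €4383.60. Insurer: €7978 − €3191.20 = €4786.80.
Claim 4 — €5334: deductible already satisfied, so patient's share is 40% × €5334 = €2133.60. OOP would hit €6517.20 > €5900, so the cap limits the patient to €5900 − €4383.60 = €1516.40. Insurer: €5334 − €1516.40 = €3817.60.
Insurer total = bills − patient's total = €14787 − €5900 = €8887.

€8887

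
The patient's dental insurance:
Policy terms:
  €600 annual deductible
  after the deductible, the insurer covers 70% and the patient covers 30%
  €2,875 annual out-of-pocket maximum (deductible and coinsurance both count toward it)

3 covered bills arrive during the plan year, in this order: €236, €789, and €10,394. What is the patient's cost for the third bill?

€2,147.50

#1 (€236): all of it applies to the deductible. Patient owes €236 (running OOP €236).
#2 (€789): €364 to deductible, leaving €425; 30% of €425 = €127.50. Cost to patient: €491.50. OOP to date €727.50.
#3 (€10,394): 30% coinsurance on €10,394 = €3,118.20. That would push OOP to €3,845.70, over the €2,875 cap, so patient pays €2,875 − €727.50 = €2,147.50.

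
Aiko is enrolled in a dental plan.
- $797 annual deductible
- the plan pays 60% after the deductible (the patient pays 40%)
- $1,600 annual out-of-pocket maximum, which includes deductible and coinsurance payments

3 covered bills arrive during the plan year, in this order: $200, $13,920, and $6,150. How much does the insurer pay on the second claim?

Claim 1 — $200: fully absorbed by the deductible. Cost to patient: $200. OOP to date $200. Insurer: $200 − $200 = $0.
Claim 2 — $13,920: deductible takes $597, $13,323 remains; patient's 40% is $5,329.20. Claim cost before the cap: $597 + $5,329.20 = $5,926.20. That would push OOP to $6,126.20, over the $1,600 cap, so patient pays $1,600 − $200 = $1,400. Insurer: $13,920 − $1,400 = $12,520.

$12,520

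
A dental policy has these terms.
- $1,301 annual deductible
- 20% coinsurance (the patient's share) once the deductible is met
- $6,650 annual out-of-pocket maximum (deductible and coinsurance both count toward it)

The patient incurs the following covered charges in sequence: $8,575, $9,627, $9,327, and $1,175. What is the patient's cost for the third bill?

$1,865.40

Claim 1 — $8,575: $1,301 to deductible, leaving $7,274; coinsurance $7,274 × 20% = $1,454.80. Patient owes $2,755.80 (running OOP $2,755.80).
Claim 2 — $9,627: deductible met; 20% of $9,627 = $1,925.40. Patient pays $1,925.40; OOP now $4,681.20.
Claim 3 — $9,327: deductible already satisfied, so patient's share is 20% × $9,327 = $1,865.40. Patient owes $1,865.40 (running OOP $6,546.60).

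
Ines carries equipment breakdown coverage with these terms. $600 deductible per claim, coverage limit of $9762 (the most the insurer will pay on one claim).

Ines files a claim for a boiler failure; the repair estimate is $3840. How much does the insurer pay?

$3240

Subtract the deductible: $3840 − $600 = $3240.
$3240 ≤ $9762, so the limit doesn't bind; insurer pays $3240.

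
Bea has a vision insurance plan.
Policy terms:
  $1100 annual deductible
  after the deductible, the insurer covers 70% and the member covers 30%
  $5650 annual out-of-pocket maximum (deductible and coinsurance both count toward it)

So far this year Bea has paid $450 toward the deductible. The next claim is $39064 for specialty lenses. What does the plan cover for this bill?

Remaining deductible: $1100 − $450 = $650.
After the $650 deductible portion, $39064 − $650 = $38414 is subject to coinsurance.
Coinsurance: $38414 × 30% = $11524.20.
That puts the member's cost at $650 + $11524.20 = $12174.20 before any cap.
That would bring total out-of-pocket to $12624.20, past the $5650 cap. The member is capped at $5650 − $450 = $5200 on this claim.
Insurer pays the balance: $39064 − $5200 = $33864.

$33864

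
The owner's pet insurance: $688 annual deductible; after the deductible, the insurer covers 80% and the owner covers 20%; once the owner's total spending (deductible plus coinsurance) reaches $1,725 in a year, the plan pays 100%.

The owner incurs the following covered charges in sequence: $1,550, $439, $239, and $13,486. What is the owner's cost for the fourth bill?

$729

Claim 1 ($1,550): $688 finishes the deductible; $862 goes to coinsurance; owner's 20% is $172.40. Owner pays $860.40; OOP now $860.40.
Claim 2 ($439): deductible already satisfied, so owner's share is 20% × $439 = $87.80. Cost to owner: $87.80. OOP to date $948.20.
Claim 3 ($239): deductible already satisfied, so owner's share is 20% × $239 = $47.80. Owner pays $47.80; OOP now $996.
Claim 4 ($13,486): deductible already satisfied, so owner's share is 20% × $13,486 = $2,697.20. OOP would hit $3,693.20 > $1,725, so the cap limits the owner to $1,725 − $996 = $729.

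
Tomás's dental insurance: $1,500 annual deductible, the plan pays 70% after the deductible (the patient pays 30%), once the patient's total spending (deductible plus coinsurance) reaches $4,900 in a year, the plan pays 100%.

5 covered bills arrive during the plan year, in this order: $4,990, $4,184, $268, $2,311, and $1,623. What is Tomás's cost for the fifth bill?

Claim 1 — $4,990: deductible takes $1,500, $3,490 remains; coinsurance $3,490 × 30% = $1,047. Patient pays $2,547; OOP now $2,547.
Claim 2 — $4,184: 30% coinsurance on $4,184 = $1,255.20. Patient pays $1,255.20; OOP now $3,802.20.
Claim 3 — $268: deductible met; 30% of $268 = $80.40. Patient pays $80.40; OOP now $3,882.60.
Claim 4 — $2,311: 30% coinsurance on $2,311 = $693.30. Cost to patient: $693.30. OOP to date $4,575.90.
Claim 5 — $1,623: deductible met; 30% of $1,623 = $486.90. OOP would hit $5,062.80 > $4,900, so the cap limits the patient to $4,900 − $4,575.90 = $324.10.

$324.10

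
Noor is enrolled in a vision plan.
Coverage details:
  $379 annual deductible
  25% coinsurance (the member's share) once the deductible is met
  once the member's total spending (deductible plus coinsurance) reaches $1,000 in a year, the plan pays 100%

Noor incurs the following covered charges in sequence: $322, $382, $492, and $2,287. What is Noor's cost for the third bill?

$123

#1 ($322): entire amount goes to the deductible. Cost to member: $322. OOP to date $322.
#2 ($382): $57 to deductible, leaving $325; 25% of $325 = $81.25. Member owes $138.25 (running OOP $460.25).
#3 ($492): deductible already satisfied, so member's share is 25% × $492 = $123. Member owes $123 (running OOP $583.25).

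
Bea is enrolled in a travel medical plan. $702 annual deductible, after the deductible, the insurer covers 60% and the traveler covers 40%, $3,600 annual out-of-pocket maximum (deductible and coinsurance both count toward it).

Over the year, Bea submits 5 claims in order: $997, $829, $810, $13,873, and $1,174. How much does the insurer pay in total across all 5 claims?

$14,083

Claim 1 — $997: $702 to deductible, leaving $295; traveler's 40% is $118. Traveler pays $820; OOP now $820. Insurer: $997 − $820 = $177.
Claim 2 — $829: deductible met; 40% of $829 = $331.60. Traveler pays $331.60; OOP now $1,151.60. Insurer: $829 − $331.60 = $497.40.
Claim 3 — $810: deductible already satisfied, so traveler's share is 40% × $810 = $324. Cost to traveler: $324. OOP to date $1,475.60. Insurer: $810 − $324 = $486.
Claim 4 — $13,873: 40% coinsurance on $13,873 = $5,549.20. Adding that to $1,475.60 gives $7,024.80, past the $3,600 cap; traveler pays only $3,600 − $1,475.60 = $2,124.40. Insurer: $13,873 − $2,124.40 = $11,748.60.
Claim 5 — $1,174: deductible already satisfied, so traveler's share is 40% × $1,174 = $469.60. OOP would hit $4,069.60 > $3,600, so the cap limits the traveler to $3,600 − $3,600 = $0. Plan pays $1,174 − $0 = $1,174.
Insurer total = bills − traveler's total = $17,683 − $3,600 = $14,083.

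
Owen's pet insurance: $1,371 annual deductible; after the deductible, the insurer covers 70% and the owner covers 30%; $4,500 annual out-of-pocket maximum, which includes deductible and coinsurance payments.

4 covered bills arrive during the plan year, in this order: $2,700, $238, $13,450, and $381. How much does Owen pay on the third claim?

Claim 1 — $2,700: $1,371 finishes the deductible; $1,329 goes to coinsurance; 30% of $1,329 = $398.70. Cost to owner: $1,769.70. OOP to date $1,769.70.
Claim 2 — $238: deductible already satisfied, so owner's share is 30% × $238 = $71.40. Owner owes $71.40 (running OOP $1,841.10).
Claim 3 — $13,450: 30% coinsurance on $13,450 = $4,035. OOP would hit $5,876.10 > $4,500, so the cap limits the owner to $4,500 − $1,841.10 = $2,658.90.

$2,658.90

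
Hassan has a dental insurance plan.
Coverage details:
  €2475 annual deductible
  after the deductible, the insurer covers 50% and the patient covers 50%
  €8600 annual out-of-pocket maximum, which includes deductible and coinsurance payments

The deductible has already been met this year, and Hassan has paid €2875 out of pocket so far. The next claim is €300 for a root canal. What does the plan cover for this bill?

€150

With the deductible met, the entire €300 is subject to coinsurance.
50% of €300 = €150 falls to the patient.
Cumulative spending €2875 + €150 = €3025 stays under the €8600 maximum.
The plan picks up €300 − €150 = €150.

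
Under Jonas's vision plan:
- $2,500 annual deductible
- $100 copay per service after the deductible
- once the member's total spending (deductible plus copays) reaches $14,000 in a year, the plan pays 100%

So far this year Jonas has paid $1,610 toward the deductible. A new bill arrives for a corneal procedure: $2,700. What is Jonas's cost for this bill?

$990

$1,610 of the $2,500 deductible is already met, leaving $890.
That leaves $2,700 − $890 = $1,810 for the copay.
Copay on this service: $100.
Member responsibility before any cap: $890 + $100 = $990.
Year-to-date out-of-pocket becomes $1,610 + $990 = $2,600, still under the $14,000 maximum, so no cap applies.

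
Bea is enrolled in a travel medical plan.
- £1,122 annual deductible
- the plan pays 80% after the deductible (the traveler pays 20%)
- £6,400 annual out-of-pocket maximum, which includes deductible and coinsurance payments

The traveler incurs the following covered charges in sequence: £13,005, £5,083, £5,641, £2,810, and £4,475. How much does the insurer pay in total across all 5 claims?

£24,614

Bill 1, £13,005: £1,122 to deductible, leaving £11,883; traveler's 20% is £2,376.60. Cost to traveler: £3,498.60. OOP to date £3,498.60. Plan pays £13,005 − £3,498.60 = £9,506.40.
Bill 2, £5,083: deductible already satisfied, so traveler's share is 20% × £5,083 = £1,016.60. Cost to traveler: £1,016.60. OOP to date £4,515.20. Insurer: £5,083 − £1,016.60 = £4,066.40.
Bill 3, £5,641: deductible met; 20% of £5,641 = £1,128.20. Traveler owes £1,128.20 (running OOP £5,643.40). Plan pays £5,641 − £1,128.20 = £4,512.80.
Bill 4, £2,810: deductible already satisfied, so traveler's share is 20% × £2,810 = £562. Cost to traveler: £562. OOP to date £6,205.40. Insurer: £2,810 − £562 = £2,248.
Bill 5, £4,475: deductible met; 20% of £4,475 = £895. That would push OOP to £7,100.40, over the £6,400 cap, so traveler pays £6,400 − £6,205.40 = £194.60. Plan pays £4,475 − £194.60 = £4,280.40.
Insurer total: £9,506.40 + £4,066.40 + £4,512.80 + £2,248 + £4,280.40 = £24,614.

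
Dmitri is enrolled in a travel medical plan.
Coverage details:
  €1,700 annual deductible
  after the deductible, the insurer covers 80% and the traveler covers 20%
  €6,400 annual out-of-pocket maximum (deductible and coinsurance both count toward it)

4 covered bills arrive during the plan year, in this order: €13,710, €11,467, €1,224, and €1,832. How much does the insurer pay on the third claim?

Claim 1 — €13,710: €1,700 finishes the deductible; €12,010 goes to coinsurance; traveler's 20% is €2,402. Cost to traveler: €4,102. OOP to date €4,102. Insurer: €13,710 − €4,102 = €9,608.
Claim 2 — €11,467: deductible already satisfied, so traveler's share is 20% × €11,467 = €2,293.40. Traveler owes €2,293.40 (running OOP €6,395.40). Plan pays €11,467 − €2,293.40 = €9,173.60.
Claim 3 — €1,224: 20% coinsurance on €1,224 = €244.80. OOP would hit €6,640.20 > €6,400, so the cap limits the traveler to €6,400 − €6,395.40 = €4.60. Insurer: €1,224 − €4.60 = €1,219.40.

€1,219.40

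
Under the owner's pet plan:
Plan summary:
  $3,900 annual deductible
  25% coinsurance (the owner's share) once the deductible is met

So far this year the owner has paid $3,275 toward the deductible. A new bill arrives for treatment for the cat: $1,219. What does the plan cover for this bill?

Deductible still to meet: $3,900 − $3,275 = $625.
The remaining $594 (= $1,219 − $625) moves to coinsurance.
Coinsurance: $594 × 25% = $148.50.
That puts the owner's cost at $625 + $148.50 = $773.50.
The insurer covers the remainder: $1,219 − $773.50 = $445.50.

$445.50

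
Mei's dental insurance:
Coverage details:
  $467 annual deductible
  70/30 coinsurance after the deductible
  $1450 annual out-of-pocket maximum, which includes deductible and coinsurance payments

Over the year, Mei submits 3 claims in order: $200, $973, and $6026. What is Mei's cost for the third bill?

#1 ($200): entire amount goes to the deductible. Cost to patient: $200. OOP to date $200.
#2 ($973): deductible takes $267, $706 remains; patient's 30% is $211.80. Cost to patient: $478.80. OOP to date $678.80.
#3 ($6026): deductible already satisfied, so patient's share is 30% × $6026 = $1807.80. That would push OOP to $2486.60, over the $1450 cap, so patient pays $1450 − $678.80 = $771.20.

$771.20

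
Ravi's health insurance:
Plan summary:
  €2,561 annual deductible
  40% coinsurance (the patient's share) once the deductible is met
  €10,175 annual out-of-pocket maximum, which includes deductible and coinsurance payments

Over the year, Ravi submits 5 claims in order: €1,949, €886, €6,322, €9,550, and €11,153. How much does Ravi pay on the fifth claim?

€1,155.60

Claim 1 (€1,949): entire amount goes to the deductible. Cost to patient: €1,949. OOP to date €1,949.
Claim 2 (€886): €612 finishes the deductible; €274 goes to coinsurance; 40% of €274 = €109.60. Patient owes €721.60 (running OOP €2,670.60).
Claim 3 (€6,322): deductible already satisfied, so patient's share is 40% × €6,322 = €2,528.80. Patient owes €2,528.80 (running OOP €5,199.40).
Claim 4 (€9,550): deductible met; 40% of €9,550 = €3,820. Patient pays €3,820; OOP now €9,019.40.
Claim 5 (€11,153): deductible met; 40% of €11,153 = €4,461.20. Adding that to €9,019.40 gives €13,480.60, past the €10,175 cap; patient pays only €10,175 − €9,019.40 = €1,155.60.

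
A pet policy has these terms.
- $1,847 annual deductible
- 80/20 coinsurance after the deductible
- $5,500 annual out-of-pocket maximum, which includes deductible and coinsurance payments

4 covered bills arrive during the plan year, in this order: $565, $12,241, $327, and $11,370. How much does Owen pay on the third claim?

$65.40

Claim 1 — $565: fully absorbed by the deductible. Cost to owner: $565. OOP to date $565.
Claim 2 — $12,241: $1,282 to deductible, leaving $10,959; owner's 20% is $2,191.80. Owner pays $3,473.80; OOP now $4,038.80.
Claim 3 — $327: deductible met; 20% of $327 = $65.40. Owner pays $65.40; OOP now $4,104.20.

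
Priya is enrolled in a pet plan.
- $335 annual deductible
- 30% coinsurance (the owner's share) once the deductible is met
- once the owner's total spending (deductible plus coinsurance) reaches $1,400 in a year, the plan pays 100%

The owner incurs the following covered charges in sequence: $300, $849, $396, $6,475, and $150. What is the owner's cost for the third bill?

#1 ($300): entire amount goes to the deductible. Cost to owner: $300. OOP to date $300.
#2 ($849): $35 finishes the deductible; $814 goes to coinsurance; coinsurance $814 × 30% = $244.20. Owner pays $279.20; OOP now $579.20.
#3 ($396): deductible met; 30% of $396 = $118.80. Owner owes $118.80 (running OOP $698).

$118.80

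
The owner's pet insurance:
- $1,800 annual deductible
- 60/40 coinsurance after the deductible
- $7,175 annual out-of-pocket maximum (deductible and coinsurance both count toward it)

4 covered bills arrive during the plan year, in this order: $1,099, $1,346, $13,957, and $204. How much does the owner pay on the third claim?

Claim 1 — $1,099: entire amount goes to the deductible. Owner pays $1,099; OOP now $1,099.
Claim 2 — $1,346: $701 to deductible, leaving $645; owner's 40% is $258. Owner pays $959; OOP now $2,058.
Claim 3 — $13,957: 40% coinsurance on $13,957 = $5,582.80. Adding that to $2,058 gives $7,640.80, past the $7,175 cap; owner pays only $7,175 − $2,058 = $5,117.

$5,117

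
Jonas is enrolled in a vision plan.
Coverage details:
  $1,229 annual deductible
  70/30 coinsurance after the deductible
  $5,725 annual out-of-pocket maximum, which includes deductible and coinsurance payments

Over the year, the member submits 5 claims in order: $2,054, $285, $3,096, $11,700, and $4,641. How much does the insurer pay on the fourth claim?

Bill 1, $2,054: deductible takes $1,229, $825 remains; coinsurance $825 × 30% = $247.50. Cost to member: $1,476.50. OOP to date $1,476.50. Plan pays $2,054 − $1,476.50 = $577.50.
Bill 2, $285: 30% coinsurance on $285 = $85.50. Member owes $85.50 (running OOP $1,562). Insurer: $285 − $85.50 = $199.50.
Bill 3, $3,096: 30% coinsurance on $3,096 = $928.80. Cost to member: $928.80. OOP to date $2,490.80. Insurer: $3,096 − $928.80 = $2,167.20.
Bill 4, $11,700: deductible already satisfied, so member's share is 30% × $11,700 = $3,510. Adding that to $2,490.80 gives $6,000.80, past the $5,725 cap; member pays only $5,725 − $2,490.80 = $3,234.20. Insurer: $11,700 − $3,234.20 = $8,465.80.

$8,465.80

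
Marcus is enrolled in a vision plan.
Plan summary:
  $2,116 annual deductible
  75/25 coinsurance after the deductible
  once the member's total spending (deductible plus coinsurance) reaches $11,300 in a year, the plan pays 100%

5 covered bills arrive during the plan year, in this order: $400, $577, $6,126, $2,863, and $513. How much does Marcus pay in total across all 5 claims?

Bill 1, $400: all of it applies to the deductible. Cost to member: $400. OOP to date $400.
Bill 2, $577: entire amount goes to the deductible. Member owes $577 (running OOP $977).
Bill 3, $6,126: $1,139 to deductible, leaving $4,987; member's 25% is $1,246.75. Member pays $2,385.75; OOP now $3,362.75.
Bill 4, $2,863: deductible met; 25% of $2,863 = $715.75. Member owes $715.75 (running OOP $4,078.50).
Bill 5, $513: deductible met; 25% of $513 = $128.25. Cost to member: $128.25. OOP to date $4,206.75.
Summing the member's payments: $400 + $577 + $2,385.75 + $715.75 + $128.25 = $4,206.75.

$4,206.75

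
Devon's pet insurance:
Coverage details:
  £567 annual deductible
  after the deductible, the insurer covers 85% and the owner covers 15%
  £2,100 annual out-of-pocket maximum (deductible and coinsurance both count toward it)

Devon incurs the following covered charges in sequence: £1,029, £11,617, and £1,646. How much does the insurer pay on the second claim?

£10,153.30

Bill 1, £1,029: £567 to deductible, leaving £462; coinsurance £462 × 15% = £69.30. Owner owes £636.30 (running OOP £636.30). Insurer: £1,029 − £636.30 = £392.70.
Bill 2, £11,617: deductible already satisfied, so owner's share is 15% × £11,617 = £1,742.55. That would push OOP to £2,378.85, over the £2,100 cap, so owner pays £2,100 − £636.30 = £1,463.70. Insurer: £11,617 − £1,463.70 = £10,153.30.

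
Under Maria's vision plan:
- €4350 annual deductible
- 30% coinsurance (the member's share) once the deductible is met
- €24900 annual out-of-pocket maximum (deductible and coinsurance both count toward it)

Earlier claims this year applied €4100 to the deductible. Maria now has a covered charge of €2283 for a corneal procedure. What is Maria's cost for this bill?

€859.90

€4100 of the €4350 deductible is already met, leaving €250.
The remaining €2033 (= €2283 − €250) moves to coinsurance.
30% of €2033 = €609.90 falls to the member.
That puts the member's cost at €250 + €609.90 = €859.90 before any cap.
Year-to-date out-of-pocket becomes €4100 + €859.90 = €4959.90, still under the €24900 maximum, so no cap applies.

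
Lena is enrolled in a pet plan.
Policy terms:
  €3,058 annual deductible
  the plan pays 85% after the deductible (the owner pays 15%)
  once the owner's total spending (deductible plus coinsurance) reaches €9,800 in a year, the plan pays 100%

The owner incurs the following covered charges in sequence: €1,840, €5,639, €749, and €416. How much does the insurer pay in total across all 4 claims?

€4,748.10

Bill 1, €1,840: entire amount goes to the deductible. Owner owes €1,840 (running OOP €1,840). Insurer: €1,840 − €1,840 = €0.
Bill 2, €5,639: €1,218 to deductible, leaving €4,421; coinsurance €4,421 × 15% = €663.15. Cost to owner: €1,881.15. OOP to date €3,721.15. Insurer: €5,639 − €1,881.15 = €3,757.85.
Bill 3, €749: 15% coinsurance on €749 = €112.35. Owner pays €112.35; OOP now €3,833.50. Plan pays €749 − €112.35 = €636.65.
Bill 4, €416: 15% coinsurance on €416 = €62.40. Cost to owner: €62.40. OOP to date €3,895.90. Plan pays €416 − €62.40 = €353.60.
Insurer total = bills − owner's total = €8,644 − €3,895.90 = €4,748.10.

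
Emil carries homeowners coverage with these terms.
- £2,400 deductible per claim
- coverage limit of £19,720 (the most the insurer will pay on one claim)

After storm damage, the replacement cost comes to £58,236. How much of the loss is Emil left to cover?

Less the £2,400 deductible: £58,236 − £2,400 = £55,836.
The £19,720 per-incident cap binds; insurer pays £19,720.
The homeowner bears the rest of the original loss: £58,236 − £19,720 = £38,516.

£38,516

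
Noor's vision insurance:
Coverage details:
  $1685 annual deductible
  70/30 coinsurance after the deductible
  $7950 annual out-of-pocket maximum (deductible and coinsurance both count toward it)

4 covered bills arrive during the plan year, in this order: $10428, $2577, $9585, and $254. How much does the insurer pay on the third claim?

Bill 1, $10428: $1685 to deductible, leaving $8743; 30% of $8743 = $2622.90. Cost to member: $4307.90. OOP to date $4307.90. Plan pays $10428 − $4307.90 = $6120.10.
Bill 2, $2577: deductible met; 30% of $2577 = $773.10. Cost to member: $773.10. OOP to date $5081. Insurer: $2577 − $773.10 = $1803.90.
Bill 3, $9585: deductible met; 30% of $9585 = $2875.50. OOP would hit $7956.50 > $7950, so the cap limits the member to $7950 − $5081 = $2869. Insurer: $9585 − $2869 = $6716.

$6716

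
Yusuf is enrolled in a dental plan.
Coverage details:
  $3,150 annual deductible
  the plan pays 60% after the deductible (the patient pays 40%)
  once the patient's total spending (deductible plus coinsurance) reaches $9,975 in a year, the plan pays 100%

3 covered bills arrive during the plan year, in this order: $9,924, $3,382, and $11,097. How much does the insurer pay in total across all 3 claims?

$14,428

Claim 1 ($9,924): $3,150 to deductible, leaving $6,774; 40% of $6,774 = $2,709.60. Patient owes $5,859.60 (running OOP $5,859.60). Insurer: $9,924 − $5,859.60 = $4,064.40.
Claim 2 ($3,382): deductible already satisfied, so patient's share is 40% × $3,382 = $1,352.80. Patient pays $1,352.80; OOP now $7,212.40. Insurer: $3,382 − $1,352.80 = $2,029.20.
Claim 3 ($11,097): deductible met; 40% of $11,097 = $4,438.80. Adding that to $7,212.40 gives $11,651.20, past the $9,975 cap; patient pays only $9,975 − $7,212.40 = $2,762.60. Insurer: $11,097 − $2,762.60 = $8,334.40.
Insurer total = bills − patient's total = $24,403 − $9,975 = $14,428.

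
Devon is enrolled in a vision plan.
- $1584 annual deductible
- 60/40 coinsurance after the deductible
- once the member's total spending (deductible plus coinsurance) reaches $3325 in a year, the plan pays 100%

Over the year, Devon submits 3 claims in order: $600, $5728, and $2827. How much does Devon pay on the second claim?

Bill 1, $600: entire amount goes to the deductible. Cost to member: $600. OOP to date $600.
Bill 2, $5728: $984 to deductible, leaving $4744; 40% of $4744 = $1897.60. Together that's $984 + $1897.60 = $2881.60. That would push OOP to $3481.60, over the $3325 cap, so member pays $3325 − $600 = $2725.

$2725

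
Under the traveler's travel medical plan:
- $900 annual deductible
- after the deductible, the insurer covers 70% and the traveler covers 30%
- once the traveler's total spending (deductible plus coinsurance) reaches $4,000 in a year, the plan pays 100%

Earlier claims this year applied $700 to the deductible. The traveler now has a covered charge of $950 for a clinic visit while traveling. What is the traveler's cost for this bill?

Remaining deductible: $900 − $700 = $200.
After the $200 deductible portion, $950 − $200 = $750 is subject to coinsurance.
Coinsurance: $750 × 30% = $225.
Traveler responsibility before any cap: $200 + $225 = $425.
Cumulative spending $700 + $425 = $1,125 stays under the $4,000 maximum.

$425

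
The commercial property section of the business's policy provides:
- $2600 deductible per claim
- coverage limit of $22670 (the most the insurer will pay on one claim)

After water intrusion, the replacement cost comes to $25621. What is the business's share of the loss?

After the deductible, $25621 − $2600 = $23021 remains.
Since $23021 > $22670, the payout is capped at $22670.
The business bears the rest of the original loss: $25621 − $22670 = $2951.

$2951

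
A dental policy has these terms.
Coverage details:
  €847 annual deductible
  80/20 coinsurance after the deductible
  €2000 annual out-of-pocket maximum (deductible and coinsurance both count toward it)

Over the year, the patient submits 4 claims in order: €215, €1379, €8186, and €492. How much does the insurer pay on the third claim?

#1 (€215): all of it applies to the deductible. Patient owes €215 (running OOP €215). Plan pays €215 − €215 = €0.
#2 (€1379): €632 to deductible, leaving €747; coinsurance €747 × 20% = €149.40. Patient owes €781.40 (running OOP €996.40). Insurer: €1379 − €781.40 = €597.60.
#3 (€8186): 20% coinsurance on €8186 = €1637.20. OOP would hit €2633.60 > €2000, so the cap limits the patient to €2000 − €996.40 = €1003.60. Insurer: €8186 − €1003.60 = €7182.40.

€7182.40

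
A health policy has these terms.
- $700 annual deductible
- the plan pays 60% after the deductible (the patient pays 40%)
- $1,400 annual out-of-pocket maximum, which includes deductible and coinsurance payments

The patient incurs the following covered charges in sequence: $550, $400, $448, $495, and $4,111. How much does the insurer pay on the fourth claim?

$297

Bill 1, $550: fully absorbed by the deductible. Patient pays $550; OOP now $550. Insurer: $550 − $550 = $0.
Bill 2, $400: $150 finishes the deductible; $250 goes to coinsurance; coinsurance $250 × 40% = $100. Cost to patient: $250. OOP to date $800. Insurer: $400 − $250 = $150.
Bill 3, $448: deductible met; 40% of $448 = $179.20. Patient owes $179.20 (running OOP $979.20). Insurer: $448 − $179.20 = $268.80.
Bill 4, $495: deductible met; 40% of $495 = $198. Patient owes $198 (running OOP $1,177.20). Insurer: $495 − $198 = $297.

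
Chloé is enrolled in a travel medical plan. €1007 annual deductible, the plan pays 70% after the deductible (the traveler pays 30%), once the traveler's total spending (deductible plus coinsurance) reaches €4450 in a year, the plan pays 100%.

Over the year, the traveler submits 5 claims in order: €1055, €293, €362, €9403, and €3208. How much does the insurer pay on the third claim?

€253.40

Claim 1 (€1055): deductible takes €1007, €48 remains; coinsurance €48 × 30% = €14.40. Traveler pays €1021.40; OOP now €1021.40. Plan pays €1055 − €1021.40 = €33.60.
Claim 2 (€293): 30% coinsurance on €293 = €87.90. Cost to traveler: €87.90. OOP to date €1109.30. Plan pays €293 − €87.90 = €205.10.
Claim 3 (€362): deductible met; 30% of €362 = €108.60. Cost to traveler: €108.60. OOP to date €1217.90. Insurer: €362 − €108.60 = €253.40.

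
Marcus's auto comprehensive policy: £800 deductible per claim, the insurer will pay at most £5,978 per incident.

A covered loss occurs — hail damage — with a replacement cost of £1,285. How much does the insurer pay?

Subtract the deductible: £1,285 − £800 = £485.
£485 is within the £5,978 limit, so the insurer pays £485.

£485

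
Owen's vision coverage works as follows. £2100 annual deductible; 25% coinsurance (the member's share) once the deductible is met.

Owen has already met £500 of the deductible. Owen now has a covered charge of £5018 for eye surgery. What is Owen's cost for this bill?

Deductible still to meet: £2100 − £500 = £1600.
The remaining £3418 (= £5018 − £1600) moves to coinsurance.
Member's 25% share of £3418 is £854.50.
That puts the member's cost at £1600 + £854.50 = £2454.50.

£2454.50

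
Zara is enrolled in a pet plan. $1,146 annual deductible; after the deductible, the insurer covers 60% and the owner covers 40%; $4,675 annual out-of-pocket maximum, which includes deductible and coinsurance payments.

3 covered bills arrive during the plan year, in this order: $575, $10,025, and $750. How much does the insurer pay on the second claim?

Claim 1 ($575): entire amount goes to the deductible. Owner owes $575 (running OOP $575). Plan pays $575 − $575 = $0.
Claim 2 ($10,025): $571 finishes the deductible; $9,454 goes to coinsurance; coinsurance $9,454 × 40% = $3,781.60. Claim cost before the cap: $571 + $3,781.60 = $4,352.60. Adding that to $575 gives $4,927.60, past the $4,675 cap; owner pays only $4,675 − $575 = $4,100. Plan pays $10,025 − $4,100 = $5,925.

$5,925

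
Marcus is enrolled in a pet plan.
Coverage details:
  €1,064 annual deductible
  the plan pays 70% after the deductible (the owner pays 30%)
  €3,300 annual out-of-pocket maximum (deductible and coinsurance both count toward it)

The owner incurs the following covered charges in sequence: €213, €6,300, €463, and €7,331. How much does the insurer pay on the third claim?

€324.10

Claim 1 (€213): entire amount goes to the deductible. Owner pays €213; OOP now €213. Plan pays €213 − €213 = €0.
Claim 2 (€6,300): deductible takes €851, €5,449 remains; 30% of €5,449 = €1,634.70. Owner owes €2,485.70 (running OOP €2,698.70). Insurer: €6,300 − €2,485.70 = €3,814.30.
Claim 3 (€463): deductible already satisfied, so owner's share is 30% × €463 = €138.90. Owner owes €138.90 (running OOP €2,837.60). Plan pays €463 − €138.90 = €324.10.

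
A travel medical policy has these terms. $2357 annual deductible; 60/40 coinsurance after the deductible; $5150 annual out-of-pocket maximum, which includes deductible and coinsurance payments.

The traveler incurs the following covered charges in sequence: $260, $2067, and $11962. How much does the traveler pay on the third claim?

Claim 1 ($260): entire amount goes to the deductible. Cost to traveler: $260. OOP to date $260.
Claim 2 ($2067): fully absorbed by the deductible. Cost to traveler: $2067. OOP to date $2327.
Claim 3 ($11962): deductible takes $30, $11932 remains; coinsurance $11932 × 40% = $4772.80. Together that's $30 + $4772.80 = $4802.80. That would push OOP to $7129.80, over the $5150 cap, so traveler pays $5150 − $2327 = $2823.

$2823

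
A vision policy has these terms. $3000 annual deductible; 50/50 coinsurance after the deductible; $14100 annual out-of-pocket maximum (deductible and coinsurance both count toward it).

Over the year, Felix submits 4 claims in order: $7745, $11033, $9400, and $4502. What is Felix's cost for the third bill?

Claim 1 ($7745): $3000 finishes the deductible; $4745 goes to coinsurance; coinsurance $4745 × 50% = $2372.50. Cost to member: $5372.50. OOP to date $5372.50.
Claim 2 ($11033): deductible already satisfied, so member's share is 50% × $11033 = $5516.50. Cost to member: $5516.50. OOP to date $10889.
Claim 3 ($9400): deductible met; 50% of $9400 = $4700. Adding that to $10889 gives $15589, past the $14100 cap; member pays only $14100 − $10889 = $3211.

$3211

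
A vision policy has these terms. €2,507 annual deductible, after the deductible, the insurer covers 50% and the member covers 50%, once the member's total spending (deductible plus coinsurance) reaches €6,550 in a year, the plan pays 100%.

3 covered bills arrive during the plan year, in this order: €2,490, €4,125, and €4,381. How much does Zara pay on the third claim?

Claim 1 — €2,490: fully absorbed by the deductible. Member pays €2,490; OOP now €2,490.
Claim 2 — €4,125: deductible takes €17, €4,108 remains; coinsurance €4,108 × 50% = €2,054. Member pays €2,071; OOP now €4,561.
Claim 3 — €4,381: 50% coinsurance on €4,381 = €2,190.50. OOP would hit €6,751.50 > €6,550, so the cap limits the member to €6,550 − €4,561 = €1,989.

€1,989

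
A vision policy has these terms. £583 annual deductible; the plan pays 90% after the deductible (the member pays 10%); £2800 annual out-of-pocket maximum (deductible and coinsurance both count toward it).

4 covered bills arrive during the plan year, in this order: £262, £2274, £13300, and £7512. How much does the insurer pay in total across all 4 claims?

Bill 1, £262: all of it applies to the deductible. Cost to member: £262. OOP to date £262. Plan pays £262 − £262 = £0.
Bill 2, £2274: £321 to deductible, leaving £1953; 10% of £1953 = £195.30. Member pays £516.30; OOP now £778.30. Insurer: £2274 − £516.30 = £1757.70.
Bill 3, £13300: deductible met; 10% of £13300 = £1330. Member pays £1330; OOP now £2108.30. Plan pays £13300 − £1330 = £11970.
Bill 4, £7512: deductible met; 10% of £7512 = £751.20. Adding that to £2108.30 gives £2859.50, past the £2800 cap; member pays only £2800 − £2108.30 = £691.70. Insurer: £7512 − £691.70 = £6820.30.
Insurer total: £0 + £1757.70 + £11970 + £6820.30 = £20548.

£20548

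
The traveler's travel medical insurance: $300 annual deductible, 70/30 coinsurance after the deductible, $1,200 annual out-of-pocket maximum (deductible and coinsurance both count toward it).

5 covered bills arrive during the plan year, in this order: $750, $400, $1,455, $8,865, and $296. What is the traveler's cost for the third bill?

$436.50

#1 ($750): deductible takes $300, $450 remains; traveler's 30% is $135. Cost to traveler: $435. OOP to date $435.
#2 ($400): deductible already satisfied, so traveler's share is 30% × $400 = $120. Traveler owes $120 (running OOP $555).
#3 ($1,455): 30% coinsurance on $1,455 = $436.50. Traveler pays $436.50; OOP now $991.50.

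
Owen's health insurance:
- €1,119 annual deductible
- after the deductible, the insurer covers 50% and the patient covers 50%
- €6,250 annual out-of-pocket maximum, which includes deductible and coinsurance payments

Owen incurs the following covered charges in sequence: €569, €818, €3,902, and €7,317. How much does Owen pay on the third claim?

Bill 1, €569: all of it applies to the deductible. Cost to patient: €569. OOP to date €569.
Bill 2, €818: €550 to deductible, leaving €268; coinsurance €268 × 50% = €134. Cost to patient: €684. OOP to date €1,253.
Bill 3, €3,902: 50% coinsurance on €3,902 = €1,951. Patient pays €1,951; OOP now €3,204.

€1,951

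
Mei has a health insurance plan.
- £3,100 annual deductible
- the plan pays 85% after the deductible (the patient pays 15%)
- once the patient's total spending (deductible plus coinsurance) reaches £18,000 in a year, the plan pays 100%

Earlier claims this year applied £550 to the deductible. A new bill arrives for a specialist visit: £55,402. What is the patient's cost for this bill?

Deductible still to meet: £3,100 − £550 = £2,550.
The remaining £52,852 (= £55,402 − £2,550) moves to coinsurance.
15% of £52,852 = £7,927.80 falls to the patient.
Patient responsibility before any cap: £2,550 + £7,927.80 = £10,477.80.
Year-to-date out-of-pocket becomes £550 + £10,477.80 = £11,027.80, still under the £18,000 maximum, so no cap applies.

£10,477.80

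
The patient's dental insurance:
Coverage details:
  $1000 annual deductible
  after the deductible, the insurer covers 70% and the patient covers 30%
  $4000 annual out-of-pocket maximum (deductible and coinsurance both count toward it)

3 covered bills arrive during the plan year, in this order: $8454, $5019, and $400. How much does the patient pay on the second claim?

Bill 1, $8454: $1000 finishes the deductible; $7454 goes to coinsurance; 30% of $7454 = $2236.20. Cost to patient: $3236.20. OOP to date $3236.20.
Bill 2, $5019: deductible already satisfied, so patient's share is 30% × $5019 = $1505.70. OOP would hit $4741.90 > $4000, so the cap limits the patient to $4000 − $3236.20 = $763.80.

$763.80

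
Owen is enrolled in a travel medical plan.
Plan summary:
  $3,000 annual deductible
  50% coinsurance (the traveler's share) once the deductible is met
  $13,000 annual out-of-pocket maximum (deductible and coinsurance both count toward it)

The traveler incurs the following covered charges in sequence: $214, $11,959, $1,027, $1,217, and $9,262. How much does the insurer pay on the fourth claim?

Bill 1, $214: entire amount goes to the deductible. Cost to traveler: $214. OOP to date $214. Plan pays $214 − $214 = $0.
Bill 2, $11,959: $2,786 to deductible, leaving $9,173; 50% of $9,173 = $4,586.50. Traveler owes $7,372.50 (running OOP $7,586.50). Plan pays $11,959 − $7,372.50 = $4,586.50.
Bill 3, $1,027: deductible met; 50% of $1,027 = $513.50. Traveler owes $513.50 (running OOP $8,100). Insurer: $1,027 − $513.50 = $513.50.
Bill 4, $1,217: deductible already satisfied, so traveler's share is 50% × $1,217 = $608.50. Traveler pays $608.50; OOP now $8,708.50. Insurer: $1,217 − $608.50 = $608.50.

$608.50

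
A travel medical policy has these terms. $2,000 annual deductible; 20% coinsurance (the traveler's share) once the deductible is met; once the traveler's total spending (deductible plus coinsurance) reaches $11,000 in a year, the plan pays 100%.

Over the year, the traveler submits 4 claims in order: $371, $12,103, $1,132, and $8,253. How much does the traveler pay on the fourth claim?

Claim 1 — $371: entire amount goes to the deductible. Traveler owes $371 (running OOP $371).
Claim 2 — $12,103: deductible takes $1,629, $10,474 remains; traveler's 20% is $2,094.80. Cost to traveler: $3,723.80. OOP to date $4,094.80.
Claim 3 — $1,132: deductible already satisfied, so traveler's share is 20% × $1,132 = $226.40. Traveler pays $226.40; OOP now $4,321.20.
Claim 4 — $8,253: 20% coinsurance on $8,253 = $1,650.60. Cost to traveler: $1,650.60. OOP to date $5,971.80.

$1,650.60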